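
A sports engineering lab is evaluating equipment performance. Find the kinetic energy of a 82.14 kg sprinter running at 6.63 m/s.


KE = 0.5 * m * v^2
KE = 0.5 * 82.14 * 6.63^2
KE = 0.5 * 82.14 * 43.9569 = 1805.3099 J

1805.3099 J


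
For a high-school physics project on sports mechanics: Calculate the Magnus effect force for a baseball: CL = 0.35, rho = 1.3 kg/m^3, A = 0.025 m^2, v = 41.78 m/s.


FM = 0.5 * CL * rho * A * v^2
FM = 0.5 * 0.35 * 1.3 * 0.025 * 41.78^2
v^2 = 1745.5684
FM = 0.5 * 0.35 * 1.3 * 0.025 * 1745.5684 = 9.9279 N

9.9279 N


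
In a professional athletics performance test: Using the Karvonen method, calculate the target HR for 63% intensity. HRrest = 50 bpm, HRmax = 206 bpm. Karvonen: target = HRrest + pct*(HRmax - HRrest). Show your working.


Target = HRrest + pct*(HRmax - HRrest)
Heart rate reserve = HRmax - HRrest = 206 - 50 = 156 bpm
Fraction = 63% = 0.63
Target = 50 + 0.63 * 156
Target = 50 + 98.28 = 148.28 bpm

148.28 bpm


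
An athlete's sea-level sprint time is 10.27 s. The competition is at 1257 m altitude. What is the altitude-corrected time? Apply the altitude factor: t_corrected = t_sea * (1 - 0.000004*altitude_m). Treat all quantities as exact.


Correction factor = 1 - 0.000004 * 1257 = 0.994972
t_corrected = t_sea * factor = 10.27 * 0.994972
t_corrected = 10.2184 s

10.2184 s


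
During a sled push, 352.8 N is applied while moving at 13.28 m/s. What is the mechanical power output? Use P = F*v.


P = F * v
P = 352.8 * 13.28
P = 4685.184 W

4685.184 W


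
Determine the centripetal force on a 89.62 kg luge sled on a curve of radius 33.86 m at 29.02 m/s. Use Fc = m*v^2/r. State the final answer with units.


Fc = m * v^2 / r
v^2 = 29.02^2 = 842.1604
Fc = 89.62 * 842.1604 / 33.86
Fc = 75474.415 / 33.86 = 2229.014 N

2229.014 N


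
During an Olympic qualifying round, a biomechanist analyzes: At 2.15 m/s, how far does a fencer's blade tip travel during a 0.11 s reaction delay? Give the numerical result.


d = v * t
d = 2.15 * 0.11
d = 0.2365 m

0.2365 m


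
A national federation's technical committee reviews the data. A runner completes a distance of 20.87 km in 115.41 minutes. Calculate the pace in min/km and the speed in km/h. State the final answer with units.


Pace = time / distance = 115.41 min / 20.87 km = 5.5299 min/km
Speed = distance / time_in_hours = 20.87 / 1.9235 hr
Speed = 10.85 km/h

5.5299 min/km, 10.85 km/h


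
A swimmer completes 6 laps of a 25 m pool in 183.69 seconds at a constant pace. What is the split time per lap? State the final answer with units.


Split time = total_time / n_laps = 183.69 / 6
Split time = 30.615 s per lap

30.615 s


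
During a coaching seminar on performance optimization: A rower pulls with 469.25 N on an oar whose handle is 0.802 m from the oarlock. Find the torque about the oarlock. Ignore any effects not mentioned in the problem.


tau = F * d
tau = 469.25 * 0.802
tau = 376.3385 N*m

376.3385 N*m


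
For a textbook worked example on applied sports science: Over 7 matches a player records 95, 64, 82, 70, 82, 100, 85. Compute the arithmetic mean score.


Average = sum / n
Sum = 578
Average = 578 / 7 = 82.5714

82.5714


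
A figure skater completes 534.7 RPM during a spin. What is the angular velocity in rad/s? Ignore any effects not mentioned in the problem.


omega = RPM * 2 * pi / 60
omega = 534.7 * 2 * 3.14159 / 60
omega = 3359.6192 / 60 = 55.9937 rad/s

55.9937 rad/s


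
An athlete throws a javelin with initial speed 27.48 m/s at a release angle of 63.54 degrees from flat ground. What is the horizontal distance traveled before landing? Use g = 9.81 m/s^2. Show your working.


R = v^2 * sin(2*theta) / g
Convert angle to radians: theta = 63.54 deg = 1.109 rad
sin(2*theta) = sin(2.218) = 0.7978
R = 27.48^2 * 0.7978 / 9.81
R = 755.1504 * 0.7978 / 9.81 = 61.4123 m

61.4123 m


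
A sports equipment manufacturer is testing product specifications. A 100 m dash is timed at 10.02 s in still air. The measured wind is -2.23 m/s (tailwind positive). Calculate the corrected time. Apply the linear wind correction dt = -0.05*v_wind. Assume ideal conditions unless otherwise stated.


dt = -0.05 * v_wind = -0.05 * -2.23 = 0.1115 s
t_corrected = t_still + dt = 10.02 + (0.1115)
t_corrected = 10.1315 s

10.1315 s


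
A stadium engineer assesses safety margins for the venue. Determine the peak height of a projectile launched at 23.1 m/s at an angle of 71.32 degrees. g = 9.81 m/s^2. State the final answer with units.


H = (v*sin(theta))^2 / (2*g)
vy = v*sin(theta) = 23.1 * sin(71.32 deg) = 21.8831 m/s
H = vy^2 / (2*g) = 478.8719 / (2*9.81)
H = 478.8719 / 19.62 = 24.4073 m

24.4073 m


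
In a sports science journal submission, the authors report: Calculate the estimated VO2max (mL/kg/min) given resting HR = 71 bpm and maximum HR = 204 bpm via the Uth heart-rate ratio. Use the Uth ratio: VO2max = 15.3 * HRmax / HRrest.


VO2max = 15.3 * HRmax / HRrest
VO2max = 15.3 * 204 / 71
VO2max = 3121.2 / 71 = 43.9606 mL/kg/min

43.9606 mL/kg/min


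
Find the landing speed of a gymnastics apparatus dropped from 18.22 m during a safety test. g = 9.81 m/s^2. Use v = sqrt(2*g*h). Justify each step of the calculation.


v = sqrt(2 * g * h)
v = sqrt(2 * 9.81 * 18.22)
v = sqrt(357.4764) = 18.907 m/s

18.907 m/s


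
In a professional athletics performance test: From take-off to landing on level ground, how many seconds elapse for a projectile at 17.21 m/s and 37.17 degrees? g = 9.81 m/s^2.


T = 2*v*sin(theta)/g
sin(theta) = sin(37.17 deg) = 0.6042
T = 2*17.21*0.6042 / 9.81
T = 20.7959 / 9.81 = 2.1199 s

2.1199 s


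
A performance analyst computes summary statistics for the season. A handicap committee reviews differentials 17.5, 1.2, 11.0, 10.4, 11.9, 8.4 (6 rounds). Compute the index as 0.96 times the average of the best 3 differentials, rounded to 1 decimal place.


All differentials: 17.5, 1.2, 11.0, 10.4, 11.9, 8.4
Sorted: 1.2, 8.4, 10.4, 11.0, 11.9, 17.5
Best 3: 1.2, 8.4, 10.4
Average of best = 20 / 3 = 6.6667
Raw index = 6.6667 * 0.96 = 6.4
Handicap index = round(6.4, 1) = 6.4

6.4


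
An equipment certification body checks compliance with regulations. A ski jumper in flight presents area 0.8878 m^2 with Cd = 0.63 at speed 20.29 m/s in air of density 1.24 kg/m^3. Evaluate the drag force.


Fd = 0.5 * Cd * rho * A * v^2
Fd = 0.5 * 0.63 * 1.24 * 0.8878 * 20.29^2
v^2 = 411.6841
Fd = 0.5 * 0.63 * 1.24 * 0.8878 * 411.6841 = 142.7616 N

142.7616 N


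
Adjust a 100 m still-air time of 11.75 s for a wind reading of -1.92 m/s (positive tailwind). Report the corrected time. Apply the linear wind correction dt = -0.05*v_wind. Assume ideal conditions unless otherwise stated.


dt = -0.05 * v_wind = -0.05 * -1.92 = 0.096 s
t_corrected = t_still + dt = 11.75 + (0.096)
t_corrected = 11.846 s

11.846 s


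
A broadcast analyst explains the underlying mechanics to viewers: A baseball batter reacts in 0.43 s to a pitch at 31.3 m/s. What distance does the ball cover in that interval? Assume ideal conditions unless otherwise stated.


d = v * t
d = 31.3 * 0.43
d = 13.459 m

13.459 m


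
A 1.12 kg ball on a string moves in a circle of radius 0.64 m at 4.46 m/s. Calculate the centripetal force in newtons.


Fc = m * v^2 / r
v^2 = 4.46^2 = 19.8916
Fc = 1.12 * 19.8916 / 0.64
Fc = 22.2786 / 0.64 = 34.8103 N

34.8103 N


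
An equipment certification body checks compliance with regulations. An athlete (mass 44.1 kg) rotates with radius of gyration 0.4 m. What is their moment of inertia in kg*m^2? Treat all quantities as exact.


I = m * k^2
I = 44.1 * 0.4^2
I = 44.1 * 0.16 = 7.056 kg*m^2

7.056 kg*m^2


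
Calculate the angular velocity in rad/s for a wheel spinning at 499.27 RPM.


omega = RPM * 2 * pi / 60
omega = 499.27 * 2 * 3.14159 / 60
omega = 3137.0059 / 60 = 52.2834 rad/s

52.2834 rad/s


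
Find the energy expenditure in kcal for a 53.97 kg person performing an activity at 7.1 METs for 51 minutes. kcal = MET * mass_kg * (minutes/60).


kcal = MET * mass * time_hr
Convert time: 51 min = 0.85 hr
kcal = 7.1 * 53.97 * 0.85
kcal = 325.7089 kcal

325.7089 kcal


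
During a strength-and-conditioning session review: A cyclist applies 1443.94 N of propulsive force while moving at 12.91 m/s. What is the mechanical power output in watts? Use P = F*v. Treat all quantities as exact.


P = F * v
P = 1443.94 * 12.91
P = 18641.2654 W

18641.2654 W


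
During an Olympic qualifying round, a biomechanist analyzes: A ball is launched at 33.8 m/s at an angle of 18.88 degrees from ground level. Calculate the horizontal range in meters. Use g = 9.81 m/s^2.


R = v^2 * sin(2*theta) / g
Convert angle to radians: theta = 18.88 deg = 0.3295 rad
sin(2*theta) = sin(0.659) = 0.6124
R = 33.8^2 * 0.6124 / 9.81
R = 1142.44 * 0.6124 / 9.81 = 71.3129 m

71.3129 m


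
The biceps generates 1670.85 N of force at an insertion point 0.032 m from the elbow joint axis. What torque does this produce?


tau = F * d
tau = 1670.85 * 0.032
tau = 53.4672 N*m

53.4672 N*m


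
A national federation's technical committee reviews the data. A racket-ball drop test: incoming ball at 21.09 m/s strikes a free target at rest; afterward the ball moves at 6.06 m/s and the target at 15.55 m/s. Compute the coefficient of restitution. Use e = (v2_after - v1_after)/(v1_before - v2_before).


e = (v2_after - v1_after) / (v1_before - v2_before)
Numerator = 15.55 - 6.06 = 9.49
Denominator = 21.09 - 0 = 21.09
e = 9.49 / 21.09 = 0.45

0.45


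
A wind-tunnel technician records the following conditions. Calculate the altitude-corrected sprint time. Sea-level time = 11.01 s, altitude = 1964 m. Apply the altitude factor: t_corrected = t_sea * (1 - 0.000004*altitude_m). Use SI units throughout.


Correction factor = 1 - 0.000004 * 1964 = 0.992144
t_corrected = t_sea * factor = 11.01 * 0.992144
t_corrected = 10.9235 s

10.9235 s


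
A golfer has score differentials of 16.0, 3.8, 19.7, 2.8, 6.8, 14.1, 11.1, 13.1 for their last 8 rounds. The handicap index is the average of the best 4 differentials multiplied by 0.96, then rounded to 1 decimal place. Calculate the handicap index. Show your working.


All differentials: 16.0, 3.8, 19.7, 2.8, 6.8, 14.1, 11.1, 13.1
Sorted: 2.8, 3.8, 6.8, 11.1, 13.1, 14.1, 16.0, 19.7
Best 4: 2.8, 3.8, 6.8, 11.1
Average of best = 24.5 / 4 = 6.125
Raw index = 6.125 * 0.96 = 5.88
Handicap index = round(5.88, 1) = 5.9

5.9


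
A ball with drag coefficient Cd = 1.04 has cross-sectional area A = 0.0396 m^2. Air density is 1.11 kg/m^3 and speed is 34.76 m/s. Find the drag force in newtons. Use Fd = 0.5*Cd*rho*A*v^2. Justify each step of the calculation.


Fd = 0.5 * Cd * rho * A * v^2
Fd = 0.5 * 1.04 * 1.11 * 0.0396 * 34.76^2
v^2 = 1208.2576
Fd = 0.5 * 1.04 * 1.11 * 0.0396 * 1208.2576 = 27.6173 N

27.6173 N


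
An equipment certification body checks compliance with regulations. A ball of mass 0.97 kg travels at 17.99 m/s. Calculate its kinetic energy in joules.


KE = 0.5 * m * v^2
KE = 0.5 * 0.97 * 17.99^2
KE = 0.5 * 0.97 * 323.6401 = 156.9654 J

156.9654 J


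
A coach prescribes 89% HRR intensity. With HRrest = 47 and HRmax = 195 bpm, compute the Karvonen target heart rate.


Target = HRrest + pct*(HRmax - HRrest)
Heart rate reserve = HRmax - HRrest = 195 - 47 = 148 bpm
Fraction = 89% = 0.89
Target = 47 + 0.89 * 148
Target = 47 + 131.72 = 178.72 bpm

178.72 bpm


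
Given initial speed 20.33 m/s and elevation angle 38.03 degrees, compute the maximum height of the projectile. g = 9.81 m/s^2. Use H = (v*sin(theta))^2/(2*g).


H = (v*sin(theta))^2 / (2*g)
vy = v*sin(theta) = 20.33 * sin(38.03 deg) = 12.5248 m/s
H = vy^2 / (2*g) = 156.8702 / (2*9.81)
H = 156.8702 / 19.62 = 7.9954 m

7.9954 m


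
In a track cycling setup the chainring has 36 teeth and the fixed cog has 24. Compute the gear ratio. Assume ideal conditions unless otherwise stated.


GR = front_teeth / rear_teeth
GR = 36 / 24
GR = 1.5

1.5


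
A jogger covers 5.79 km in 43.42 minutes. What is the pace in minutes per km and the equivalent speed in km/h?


Pace = time / distance = 43.42 min / 5.79 km = 7.4991 min/km
Speed = distance / time_in_hours = 5.79 / 0.7237 hr
Speed = 8.0009 km/h

7.4991 min/km, 8.0009 km/h


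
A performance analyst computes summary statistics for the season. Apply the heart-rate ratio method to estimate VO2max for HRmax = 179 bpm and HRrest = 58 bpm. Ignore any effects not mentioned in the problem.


VO2max = 15.3 * HRmax / HRrest
VO2max = 15.3 * 179 / 58
VO2max = 2738.7 / 58 = 47.219 mL/kg/min

47.219 mL/kg/min


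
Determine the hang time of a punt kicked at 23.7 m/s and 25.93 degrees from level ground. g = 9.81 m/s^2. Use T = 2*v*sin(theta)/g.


T = 2*v*sin(theta)/g
sin(theta) = sin(25.93 deg) = 0.4373
T = 2*23.7*0.4373 / 9.81
T = 20.7267 / 9.81 = 2.1128 s

2.1128 s


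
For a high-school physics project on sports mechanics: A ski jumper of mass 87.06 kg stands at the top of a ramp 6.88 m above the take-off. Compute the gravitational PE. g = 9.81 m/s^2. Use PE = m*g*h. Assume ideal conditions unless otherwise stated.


PE = m * g * h
PE = 87.06 * 9.81 * 6.88
PE = 854.0586 * 6.88 = 5875.9232 J

5875.9232 J


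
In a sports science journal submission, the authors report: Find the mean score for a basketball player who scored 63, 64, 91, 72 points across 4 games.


Average = sum / n
Sum = 290
Average = 290 / 4 = 72.5

72.5


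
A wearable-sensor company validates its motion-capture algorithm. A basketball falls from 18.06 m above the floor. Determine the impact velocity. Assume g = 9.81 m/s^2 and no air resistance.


v = sqrt(2 * g * h)
v = sqrt(2 * 9.81 * 18.06)
v = sqrt(354.3372) = 18.8238 m/s

18.8238 m/s


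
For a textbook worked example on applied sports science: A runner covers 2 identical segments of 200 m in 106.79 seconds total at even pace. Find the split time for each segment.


Split time = total_time / n_laps = 106.79 / 2
Split time = 53.395 s per lap

53.395 s


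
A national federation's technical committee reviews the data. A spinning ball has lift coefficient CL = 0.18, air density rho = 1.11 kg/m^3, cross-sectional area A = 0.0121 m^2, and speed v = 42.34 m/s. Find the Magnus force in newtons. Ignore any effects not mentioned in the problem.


FM = 0.5 * CL * rho * A * v^2
FM = 0.5 * 0.18 * 1.11 * 0.0121 * 42.34^2
v^2 = 1792.6756
FM = 0.5 * 0.18 * 1.11 * 0.0121 * 1792.6756 = 2.167 N

2.167 N


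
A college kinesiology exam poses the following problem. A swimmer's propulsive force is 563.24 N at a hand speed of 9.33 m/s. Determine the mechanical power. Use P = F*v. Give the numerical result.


P = F * v
P = 563.24 * 9.33
P = 5255.0292 W

5255.0292 W


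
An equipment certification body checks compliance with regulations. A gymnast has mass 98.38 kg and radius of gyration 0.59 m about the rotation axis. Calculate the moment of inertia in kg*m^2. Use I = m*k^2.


I = m * k^2
I = 98.38 * 0.59^2
I = 98.38 * 0.3481 = 34.2461 kg*m^2

34.2461 kg*m^2


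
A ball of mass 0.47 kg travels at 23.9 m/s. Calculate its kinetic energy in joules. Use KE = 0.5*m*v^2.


KE = 0.5 * m * v^2
KE = 0.5 * 0.47 * 23.9^2
KE = 0.5 * 0.47 * 571.21 = 134.2343 J

134.2343 J


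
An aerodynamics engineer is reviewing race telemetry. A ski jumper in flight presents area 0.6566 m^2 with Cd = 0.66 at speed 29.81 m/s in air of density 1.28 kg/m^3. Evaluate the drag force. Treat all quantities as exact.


Fd = 0.5 * Cd * rho * A * v^2
Fd = 0.5 * 0.66 * 1.28 * 0.6566 * 29.81^2
v^2 = 888.6361
Fd = 0.5 * 0.66 * 1.28 * 0.6566 * 888.6361 = 246.4613 N

246.4613 N


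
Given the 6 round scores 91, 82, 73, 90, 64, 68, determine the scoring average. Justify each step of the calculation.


Average = sum / n
Sum = 468
Average = 468 / 6 = 78

78


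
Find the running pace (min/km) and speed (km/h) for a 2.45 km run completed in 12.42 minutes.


Pace = time / distance = 12.42 min / 2.45 km = 5.0694 min/km
Speed = distance / time_in_hours = 2.45 / 0.207 hr
Speed = 11.8357 km/h

5.0694 min/km, 11.8357 km/h


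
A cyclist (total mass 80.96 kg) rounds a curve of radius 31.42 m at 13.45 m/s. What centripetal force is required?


Fc = m * v^2 / r
v^2 = 13.45^2 = 180.9025
Fc = 80.96 * 180.9025 / 31.42
Fc = 14645.8664 / 31.42 = 466.132 N

466.132 N


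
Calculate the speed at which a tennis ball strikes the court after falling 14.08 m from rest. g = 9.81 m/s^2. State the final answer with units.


v = sqrt(2 * g * h)
v = sqrt(2 * 9.81 * 14.08)
v = sqrt(276.2496) = 16.6208 m/s

16.6208 m/s


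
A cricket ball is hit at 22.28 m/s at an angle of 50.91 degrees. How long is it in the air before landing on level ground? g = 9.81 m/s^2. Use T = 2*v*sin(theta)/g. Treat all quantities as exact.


T = 2*v*sin(theta)/g
sin(theta) = sin(50.91 deg) = 0.7762
T = 2*22.28*0.7762 / 9.81
T = 34.5855 / 9.81 = 3.5255 s

3.5255 s


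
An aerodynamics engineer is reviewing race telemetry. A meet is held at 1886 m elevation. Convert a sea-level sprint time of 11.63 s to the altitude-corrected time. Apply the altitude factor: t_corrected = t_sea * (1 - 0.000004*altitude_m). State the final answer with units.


Correction factor = 1 - 0.000004 * 1886 = 0.992456
t_corrected = t_sea * factor = 11.63 * 0.992456
t_corrected = 11.5423 s

11.5423 s


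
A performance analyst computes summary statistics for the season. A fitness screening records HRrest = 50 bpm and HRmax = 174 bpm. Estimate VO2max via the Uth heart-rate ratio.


VO2max = 15.3 * HRmax / HRrest
VO2max = 15.3 * 174 / 50
VO2max = 2662.2 / 50 = 53.244 mL/kg/min

53.244 mL/kg/min


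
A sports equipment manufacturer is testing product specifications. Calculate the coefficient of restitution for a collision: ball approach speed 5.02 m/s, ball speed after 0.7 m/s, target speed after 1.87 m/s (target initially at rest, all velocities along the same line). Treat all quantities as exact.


e = (v2_after - v1_after) / (v1_before - v2_before)
Numerator = 1.87 - 0.7 = 1.17
Denominator = 5.02 - 0 = 5.02
e = 1.17 / 5.02 = 0.2331

0.2331


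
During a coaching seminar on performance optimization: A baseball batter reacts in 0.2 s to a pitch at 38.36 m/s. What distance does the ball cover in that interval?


d = v * t
d = 38.36 * 0.2
d = 7.672 m

7.672 m


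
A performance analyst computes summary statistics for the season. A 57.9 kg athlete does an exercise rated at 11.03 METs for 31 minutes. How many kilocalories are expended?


kcal = MET * mass * time_hr
Convert time: 31 min = 0.5167 hr
kcal = 11.03 * 57.9 * 0.5167
kcal = 329.9624 kcal

329.9624 kcal


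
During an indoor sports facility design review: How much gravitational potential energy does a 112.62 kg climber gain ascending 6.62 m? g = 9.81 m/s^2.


PE = m * g * h
PE = 112.62 * 9.81 * 6.62
PE = 1104.8022 * 6.62 = 7313.7906 J

7313.7906 J


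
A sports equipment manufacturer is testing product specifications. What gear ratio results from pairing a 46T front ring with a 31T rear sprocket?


GR = front_teeth / rear_teeth
GR = 46 / 31
GR = 1.4839

1.4839


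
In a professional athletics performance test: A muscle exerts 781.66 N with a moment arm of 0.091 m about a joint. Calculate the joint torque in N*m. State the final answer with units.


tau = F * d
tau = 781.66 * 0.091
tau = 71.1311 N*m

71.1311 N*m


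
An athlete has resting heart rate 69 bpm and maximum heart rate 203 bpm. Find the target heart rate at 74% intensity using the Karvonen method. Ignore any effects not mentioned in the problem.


Target = HRrest + pct*(HRmax - HRrest)
Heart rate reserve = HRmax - HRrest = 203 - 69 = 134 bpm
Fraction = 74% = 0.74
Target = 69 + 0.74 * 134
Target = 69 + 99.16 = 168.16 bpm

168.16 bpm


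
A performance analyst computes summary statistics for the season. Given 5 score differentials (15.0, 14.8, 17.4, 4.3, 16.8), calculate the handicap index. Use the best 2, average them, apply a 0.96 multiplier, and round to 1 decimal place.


All differentials: 15.0, 14.8, 17.4, 4.3, 16.8
Sorted: 4.3, 14.8, 15.0, 16.8, 17.4
Best 2: 4.3, 14.8
Average of best = 19.1 / 2 = 9.55
Raw index = 9.55 * 0.96 = 9.168
Handicap index = round(9.168, 1) = 9.2

9.2


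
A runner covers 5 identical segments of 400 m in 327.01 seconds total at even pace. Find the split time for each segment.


Split time = total_time / n_laps = 327.01 / 5
Split time = 65.402 s per lap

65.402 s


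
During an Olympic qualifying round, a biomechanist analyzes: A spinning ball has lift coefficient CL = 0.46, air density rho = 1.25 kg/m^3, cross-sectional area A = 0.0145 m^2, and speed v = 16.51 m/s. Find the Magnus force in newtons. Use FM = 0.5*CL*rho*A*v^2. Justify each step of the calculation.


FM = 0.5 * CL * rho * A * v^2
FM = 0.5 * 0.46 * 1.25 * 0.0145 * 16.51^2
v^2 = 272.5801
FM = 0.5 * 0.46 * 1.25 * 0.0145 * 272.5801 = 1.1363 N

1.1363 N


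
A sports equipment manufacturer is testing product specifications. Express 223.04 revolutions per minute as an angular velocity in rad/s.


omega = RPM * 2 * pi / 60
omega = 223.04 * 2 * 3.14159 / 60
omega = 1401.4017 / 60 = 23.3567 rad/s

23.3567 rad/s


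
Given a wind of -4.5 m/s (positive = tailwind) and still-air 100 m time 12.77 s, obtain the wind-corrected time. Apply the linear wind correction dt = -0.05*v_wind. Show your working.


dt = -0.05 * v_wind = -0.05 * -4.5 = 0.225 s
t_corrected = t_still + dt = 12.77 + (0.225)
t_corrected = 12.995 s

12.995 s


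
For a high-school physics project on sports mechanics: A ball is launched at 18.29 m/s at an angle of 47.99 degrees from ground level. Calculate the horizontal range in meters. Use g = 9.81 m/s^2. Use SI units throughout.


R = v^2 * sin(2*theta) / g
Convert angle to radians: theta = 47.99 deg = 0.8376 rad
sin(2*theta) = sin(1.6752) = 0.9946
R = 18.29^2 * 0.9946 / 9.81
R = 334.5241 * 0.9946 / 9.81 = 33.9148 m

33.9148 m


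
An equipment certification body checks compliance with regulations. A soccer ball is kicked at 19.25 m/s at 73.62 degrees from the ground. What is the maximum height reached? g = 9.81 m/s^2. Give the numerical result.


H = (v*sin(theta))^2 / (2*g)
vy = v*sin(theta) = 19.25 * sin(73.62 deg) = 18.4687 m/s
H = vy^2 / (2*g) = 341.0925 / (2*9.81)
H = 341.0925 / 19.62 = 17.3849 m

17.3849 m


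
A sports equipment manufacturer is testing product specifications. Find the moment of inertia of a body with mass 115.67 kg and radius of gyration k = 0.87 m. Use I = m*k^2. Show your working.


I = m * k^2
I = 115.67 * 0.87^2
I = 115.67 * 0.7569 = 87.5506 kg*m^2

87.5506 kg*m^2


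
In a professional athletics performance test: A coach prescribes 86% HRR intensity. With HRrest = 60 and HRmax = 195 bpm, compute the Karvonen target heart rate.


Target = HRrest + pct*(HRmax - HRrest)
Heart rate reserve = HRmax - HRrest = 195 - 60 = 135 bpm
Fraction = 86% = 0.86
Target = 60 + 0.86 * 135
Target = 60 + 116.1 = 176.1 bpm

176.1 bpm


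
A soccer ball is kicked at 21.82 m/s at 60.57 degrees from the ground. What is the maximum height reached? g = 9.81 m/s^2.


H = (v*sin(theta))^2 / (2*g)
vy = v*sin(theta) = 21.82 * sin(60.57 deg) = 19.0043 m/s
H = vy^2 / (2*g) = 361.1624 / (2*9.81)
H = 361.1624 / 19.62 = 18.4079 m

18.4079 m


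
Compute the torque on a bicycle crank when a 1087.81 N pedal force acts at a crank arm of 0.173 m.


tau = F * d
tau = 1087.81 * 0.173
tau = 188.1911 N*m

188.1911 N*m


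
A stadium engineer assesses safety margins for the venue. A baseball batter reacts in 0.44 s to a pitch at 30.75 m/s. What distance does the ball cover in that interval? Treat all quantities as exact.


d = v * t
d = 30.75 * 0.44
d = 13.53 m

13.53 m


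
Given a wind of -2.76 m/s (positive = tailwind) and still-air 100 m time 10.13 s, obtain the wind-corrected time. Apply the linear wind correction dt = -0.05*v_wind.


dt = -0.05 * v_wind = -0.05 * -2.76 = 0.138 s
t_corrected = t_still + dt = 10.13 + (0.138)
t_corrected = 10.268 s

10.268 s


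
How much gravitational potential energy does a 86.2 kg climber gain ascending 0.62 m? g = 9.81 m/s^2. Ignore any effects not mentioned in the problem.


PE = m * g * h
PE = 86.2 * 9.81 * 0.62
PE = 845.622 * 0.62 = 524.2856 J

524.2856 J


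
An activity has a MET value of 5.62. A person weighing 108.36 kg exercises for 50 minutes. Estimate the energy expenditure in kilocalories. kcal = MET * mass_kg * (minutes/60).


kcal = MET * mass * time_hr
Convert time: 50 min = 0.8333 hr
kcal = 5.62 * 108.36 * 0.8333
kcal = 507.486 kcal

507.486 kcal


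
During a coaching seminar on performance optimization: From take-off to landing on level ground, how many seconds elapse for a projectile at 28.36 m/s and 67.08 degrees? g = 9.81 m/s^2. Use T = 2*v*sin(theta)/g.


T = 2*v*sin(theta)/g
sin(theta) = sin(67.08 deg) = 0.921
T = 2*28.36*0.921 / 9.81
T = 52.2419 / 9.81 = 5.3254 s

5.3254 s


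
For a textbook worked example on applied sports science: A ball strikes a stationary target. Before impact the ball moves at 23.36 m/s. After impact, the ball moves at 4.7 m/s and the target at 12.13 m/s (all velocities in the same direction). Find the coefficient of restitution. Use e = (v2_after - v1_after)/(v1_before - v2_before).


e = (v2_after - v1_after) / (v1_before - v2_before)
Numerator = 12.13 - 4.7 = 7.43
Denominator = 23.36 - 0 = 23.36
e = 7.43 / 23.36 = 0.3181

0.3181


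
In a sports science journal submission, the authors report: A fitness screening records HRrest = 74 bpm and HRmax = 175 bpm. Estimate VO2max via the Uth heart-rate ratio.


VO2max = 15.3 * HRmax / HRrest
VO2max = 15.3 * 175 / 74
VO2max = 2677.5 / 74 = 36.1824 mL/kg/min

36.1824 mL/kg/min


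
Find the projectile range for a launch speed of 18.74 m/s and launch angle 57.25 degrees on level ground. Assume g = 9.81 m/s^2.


R = v^2 * sin(2*theta) / g
Convert angle to radians: theta = 57.25 deg = 0.9992 rad
sin(2*theta) = sin(1.9984) = 0.91
R = 18.74^2 * 0.91 / 9.81
R = 351.1876 * 0.91 / 9.81 = 32.5756 m

32.5756 m


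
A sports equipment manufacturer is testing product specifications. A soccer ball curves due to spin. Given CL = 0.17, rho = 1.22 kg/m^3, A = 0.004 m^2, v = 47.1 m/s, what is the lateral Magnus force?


FM = 0.5 * CL * rho * A * v^2
FM = 0.5 * 0.17 * 1.22 * 0.004 * 47.1^2
v^2 = 2218.41
FM = 0.5 * 0.17 * 1.22 * 0.004 * 2218.41 = 0.9202 N

0.9202 N


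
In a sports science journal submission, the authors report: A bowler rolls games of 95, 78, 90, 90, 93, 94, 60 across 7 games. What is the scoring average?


Average = sum / n
Sum = 600
Average = 600 / 7 = 85.7143

85.7143


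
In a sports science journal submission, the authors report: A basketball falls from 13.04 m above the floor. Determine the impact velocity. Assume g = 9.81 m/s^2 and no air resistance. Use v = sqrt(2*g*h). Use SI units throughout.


v = sqrt(2 * g * h)
v = sqrt(2 * 9.81 * 13.04)
v = sqrt(255.8448) = 15.9951 m/s

15.9951 m/s


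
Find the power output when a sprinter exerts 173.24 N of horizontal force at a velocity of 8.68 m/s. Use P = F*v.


P = F * v
P = 173.24 * 8.68
P = 1503.7232 W

1503.7232 W


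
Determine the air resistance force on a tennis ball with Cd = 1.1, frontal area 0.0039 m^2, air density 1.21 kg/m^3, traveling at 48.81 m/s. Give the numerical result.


Fd = 0.5 * Cd * rho * A * v^2
Fd = 0.5 * 1.1 * 1.21 * 0.0039 * 48.81^2
v^2 = 2382.4161
Fd = 0.5 * 1.1 * 1.21 * 0.0039 * 2382.4161 = 6.1834 N

6.1834 N


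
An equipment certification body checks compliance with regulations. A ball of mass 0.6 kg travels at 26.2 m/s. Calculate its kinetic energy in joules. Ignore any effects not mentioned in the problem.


KE = 0.5 * m * v^2
KE = 0.5 * 0.6 * 26.2^2
KE = 0.5 * 0.6 * 686.44 = 205.932 J

205.932 J


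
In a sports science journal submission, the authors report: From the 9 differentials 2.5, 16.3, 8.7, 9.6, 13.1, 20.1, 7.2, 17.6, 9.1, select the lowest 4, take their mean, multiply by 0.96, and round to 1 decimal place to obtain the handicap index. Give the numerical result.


All differentials: 2.5, 16.3, 8.7, 9.6, 13.1, 20.1, 7.2, 17.6, 9.1
Sorted: 2.5, 7.2, 8.7, 9.1, 9.6, 13.1, 16.3, 17.6, 20.1
Best 4: 2.5, 7.2, 8.7, 9.1
Average of best = 27.5 / 4 = 6.875
Raw index = 6.875 * 0.96 = 6.6
Handicap index = round(6.6, 1) = 6.6

6.6


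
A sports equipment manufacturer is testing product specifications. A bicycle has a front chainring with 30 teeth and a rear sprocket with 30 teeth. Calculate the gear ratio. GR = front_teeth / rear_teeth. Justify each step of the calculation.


GR = front_teeth / rear_teeth
GR = 30 / 30
GR = 1

1


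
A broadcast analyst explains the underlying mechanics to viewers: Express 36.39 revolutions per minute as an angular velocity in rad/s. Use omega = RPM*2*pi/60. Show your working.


omega = RPM * 2 * pi / 60
omega = 36.39 * 2 * 3.14159 / 60
omega = 228.6451 / 60 = 3.8108 rad/s

3.8108 rad/s


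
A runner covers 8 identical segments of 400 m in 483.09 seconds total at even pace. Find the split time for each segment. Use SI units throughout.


Split time = total_time / n_laps = 483.09 / 8
Split time = 60.3862 s per lap

60.3862 s


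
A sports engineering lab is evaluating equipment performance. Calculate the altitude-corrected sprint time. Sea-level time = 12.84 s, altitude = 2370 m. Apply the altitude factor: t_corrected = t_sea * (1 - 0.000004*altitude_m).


Correction factor = 1 - 0.000004 * 2370 = 0.99052
t_corrected = t_sea * factor = 12.84 * 0.99052
t_corrected = 12.7183 s

12.7183 s


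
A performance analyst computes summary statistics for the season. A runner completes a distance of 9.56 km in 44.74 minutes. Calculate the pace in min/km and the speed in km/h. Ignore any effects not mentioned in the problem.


Pace = time / distance = 44.74 min / 9.56 km = 4.6799 min/km
Speed = distance / time_in_hours = 9.56 / 0.7457 hr
Speed = 12.8207 km/h

4.6799 min/km, 12.8207 km/h


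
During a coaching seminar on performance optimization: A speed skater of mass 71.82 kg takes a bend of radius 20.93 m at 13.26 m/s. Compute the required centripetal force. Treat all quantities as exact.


Fc = m * v^2 / r
v^2 = 13.26^2 = 175.8276
Fc = 71.82 * 175.8276 / 20.93
Fc = 12627.9382 / 20.93 = 603.3415 N

603.3415 N


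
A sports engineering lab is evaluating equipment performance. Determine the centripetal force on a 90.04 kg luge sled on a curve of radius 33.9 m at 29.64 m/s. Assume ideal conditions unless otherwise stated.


Fc = m * v^2 / r
v^2 = 29.64^2 = 878.5296
Fc = 90.04 * 878.5296 / 33.9
Fc = 79102.8052 / 33.9 = 2333.4161 N

2333.4161 N


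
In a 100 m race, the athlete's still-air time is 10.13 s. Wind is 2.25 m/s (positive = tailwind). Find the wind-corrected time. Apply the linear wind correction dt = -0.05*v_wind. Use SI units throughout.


dt = -0.05 * v_wind = -0.05 * 2.25 = -0.1125 s
t_corrected = t_still + dt = 10.13 + (-0.1125)
t_corrected = 10.0175 s

10.0175 s


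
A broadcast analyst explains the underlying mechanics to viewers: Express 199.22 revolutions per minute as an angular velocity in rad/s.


omega = RPM * 2 * pi / 60
omega = 199.22 * 2 * 3.14159 / 60
omega = 1251.7362 / 60 = 20.8623 rad/s

20.8623 rad/s


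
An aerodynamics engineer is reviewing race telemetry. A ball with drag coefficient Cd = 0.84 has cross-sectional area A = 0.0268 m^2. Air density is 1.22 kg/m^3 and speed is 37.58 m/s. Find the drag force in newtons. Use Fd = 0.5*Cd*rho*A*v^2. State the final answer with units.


Fd = 0.5 * Cd * rho * A * v^2
Fd = 0.5 * 0.84 * 1.22 * 0.0268 * 37.58^2
v^2 = 1412.2564
Fd = 0.5 * 0.84 * 1.22 * 0.0268 * 1412.2564 = 19.3936 N

19.3936 N


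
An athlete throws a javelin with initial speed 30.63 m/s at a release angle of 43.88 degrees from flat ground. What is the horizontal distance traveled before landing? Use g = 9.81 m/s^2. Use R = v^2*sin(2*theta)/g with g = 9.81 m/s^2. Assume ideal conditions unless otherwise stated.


R = v^2 * sin(2*theta) / g
Convert angle to radians: theta = 43.88 deg = 0.7659 rad
sin(2*theta) = sin(1.5317) = 0.9992
R = 30.63^2 * 0.9992 / 9.81
R = 938.1969 * 0.9992 / 9.81 = 95.5637 m

95.5637 m


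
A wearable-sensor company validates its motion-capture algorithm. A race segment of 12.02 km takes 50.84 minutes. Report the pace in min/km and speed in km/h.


Pace = time / distance = 50.84 min / 12.02 km = 4.2296 min/km
Speed = distance / time_in_hours = 12.02 / 0.8473 hr
Speed = 14.1857 km/h

4.2296 min/km, 14.1857 km/h


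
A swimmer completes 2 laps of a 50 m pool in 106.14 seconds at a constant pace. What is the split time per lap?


Split time = total_time / n_laps = 106.14 / 2
Split time = 53.07 s per lap

53.07 s


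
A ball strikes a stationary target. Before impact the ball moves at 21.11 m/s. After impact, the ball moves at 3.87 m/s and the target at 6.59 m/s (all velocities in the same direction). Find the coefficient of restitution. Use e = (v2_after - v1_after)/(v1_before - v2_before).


e = (v2_after - v1_after) / (v1_before - v2_before)
Numerator = 6.59 - 3.87 = 2.72
Denominator = 21.11 - 0 = 21.11
e = 2.72 / 21.11 = 0.1288

0.1288


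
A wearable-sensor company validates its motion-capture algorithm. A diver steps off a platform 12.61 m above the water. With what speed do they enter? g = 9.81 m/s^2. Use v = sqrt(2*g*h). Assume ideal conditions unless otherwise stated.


v = sqrt(2 * g * h)
v = sqrt(2 * 9.81 * 12.61)
v = sqrt(247.4082) = 15.7292 m/s

15.7292 m/s


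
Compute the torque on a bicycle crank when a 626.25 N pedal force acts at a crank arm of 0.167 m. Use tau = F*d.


tau = F * d
tau = 626.25 * 0.167
tau = 104.5838 N*m

104.5838 N*m


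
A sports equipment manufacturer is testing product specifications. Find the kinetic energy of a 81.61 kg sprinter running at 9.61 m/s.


KE = 0.5 * m * v^2
KE = 0.5 * 81.61 * 9.61^2
KE = 0.5 * 81.61 * 92.3521 = 3768.4274 J

3768.4274 J


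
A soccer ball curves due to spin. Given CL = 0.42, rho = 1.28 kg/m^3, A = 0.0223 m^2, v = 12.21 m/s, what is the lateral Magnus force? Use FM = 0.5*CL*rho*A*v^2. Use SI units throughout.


FM = 0.5 * CL * rho * A * v^2
FM = 0.5 * 0.42 * 1.28 * 0.0223 * 12.21^2
v^2 = 149.0841
FM = 0.5 * 0.42 * 1.28 * 0.0223 * 149.0841 = 0.8936 N

0.8936 N


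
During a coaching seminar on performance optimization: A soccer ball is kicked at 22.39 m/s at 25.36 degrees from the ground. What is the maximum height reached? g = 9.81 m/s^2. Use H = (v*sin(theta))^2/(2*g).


H = (v*sin(theta))^2 / (2*g)
vy = v*sin(theta) = 22.39 * sin(25.36 deg) = 9.5897 m/s
H = vy^2 / (2*g) = 91.963 / (2*9.81)
H = 91.963 / 19.62 = 4.6872 m

4.6872 m


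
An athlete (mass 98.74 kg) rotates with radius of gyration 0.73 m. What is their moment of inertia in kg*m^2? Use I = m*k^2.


I = m * k^2
I = 98.74 * 0.73^2
I = 98.74 * 0.5329 = 52.6185 kg*m^2

52.6185 kg*m^2


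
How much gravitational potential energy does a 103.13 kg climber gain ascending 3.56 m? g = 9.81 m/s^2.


PE = m * g * h
PE = 103.13 * 9.81 * 3.56
PE = 1011.7053 * 3.56 = 3601.6709 J

3601.6709 J


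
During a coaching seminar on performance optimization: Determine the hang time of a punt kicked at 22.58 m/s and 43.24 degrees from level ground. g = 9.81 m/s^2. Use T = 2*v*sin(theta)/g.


T = 2*v*sin(theta)/g
sin(theta) = sin(43.24 deg) = 0.6851
T = 2*22.58*0.6851 / 9.81
T = 30.9371 / 9.81 = 3.1536 s

3.1536 s


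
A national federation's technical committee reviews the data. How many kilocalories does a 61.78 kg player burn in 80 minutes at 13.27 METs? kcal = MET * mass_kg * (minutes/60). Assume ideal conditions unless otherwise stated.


kcal = MET * mass * time_hr
Convert time: 80 min = 1.3333 hr
kcal = 13.27 * 61.78 * 1.3333
kcal = 1093.0941 kcal

1093.0941 kcal


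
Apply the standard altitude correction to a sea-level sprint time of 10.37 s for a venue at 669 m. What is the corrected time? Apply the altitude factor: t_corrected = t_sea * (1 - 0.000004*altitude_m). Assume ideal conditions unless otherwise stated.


Correction factor = 1 - 0.000004 * 669 = 0.997324
t_corrected = t_sea * factor = 10.37 * 0.997324
t_corrected = 10.3422 s

10.3422 s


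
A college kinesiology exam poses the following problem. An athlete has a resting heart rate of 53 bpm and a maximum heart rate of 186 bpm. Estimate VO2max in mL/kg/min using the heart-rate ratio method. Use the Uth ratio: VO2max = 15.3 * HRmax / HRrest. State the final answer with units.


VO2max = 15.3 * HRmax / HRrest
VO2max = 15.3 * 186 / 53
VO2max = 2845.8 / 53 = 53.6943 mL/kg/min

53.6943 mL/kg/min


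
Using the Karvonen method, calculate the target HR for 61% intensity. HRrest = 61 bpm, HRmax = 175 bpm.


Target = HRrest + pct*(HRmax - HRrest)
Heart rate reserve = HRmax - HRrest = 175 - 61 = 114 bpm
Fraction = 61% = 0.61
Target = 61 + 0.61 * 114
Target = 61 + 69.54 = 130.54 bpm

130.54 bpm


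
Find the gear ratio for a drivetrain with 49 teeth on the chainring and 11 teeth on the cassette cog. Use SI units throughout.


GR = front_teeth / rear_teeth
GR = 49 / 11
GR = 4.4545

4.4545


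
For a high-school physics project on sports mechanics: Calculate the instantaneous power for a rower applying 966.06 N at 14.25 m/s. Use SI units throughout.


P = F * v
P = 966.06 * 14.25
P = 13766.355 W

13766.355 W


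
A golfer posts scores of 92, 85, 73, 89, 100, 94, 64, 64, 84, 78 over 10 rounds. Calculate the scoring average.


Average = sum / n
Sum = 823
Average = 823 / 10 = 82.3

82.3


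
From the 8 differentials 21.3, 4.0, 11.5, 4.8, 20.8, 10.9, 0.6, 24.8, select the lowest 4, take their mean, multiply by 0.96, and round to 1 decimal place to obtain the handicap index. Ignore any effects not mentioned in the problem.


All differentials: 21.3, 4.0, 11.5, 4.8, 20.8, 10.9, 0.6, 24.8
Sorted: 0.6, 4.0, 4.8, 10.9, 11.5, 20.8, 21.3, 24.8
Best 4: 0.6, 4.0, 4.8, 10.9
Average of best = 20.3 / 4 = 5.075
Raw index = 5.075 * 0.96 = 4.872
Handicap index = round(4.872, 1) = 4.9

4.9


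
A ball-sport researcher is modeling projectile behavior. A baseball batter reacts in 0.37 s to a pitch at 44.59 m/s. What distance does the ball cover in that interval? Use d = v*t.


d = v * t
d = 44.59 * 0.37
d = 16.4983 m

16.4983 m


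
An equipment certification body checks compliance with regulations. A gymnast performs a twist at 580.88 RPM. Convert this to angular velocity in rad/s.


omega = RPM * 2 * pi / 60
omega = 580.88 * 2 * 3.14159 / 60
omega = 3649.7767 / 60 = 60.8296 rad/s

60.8296 rad/s


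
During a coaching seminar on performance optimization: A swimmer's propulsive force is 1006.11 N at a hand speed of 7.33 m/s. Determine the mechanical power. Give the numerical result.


P = F * v
P = 1006.11 * 7.33
P = 7374.7863 W

7374.7863 W


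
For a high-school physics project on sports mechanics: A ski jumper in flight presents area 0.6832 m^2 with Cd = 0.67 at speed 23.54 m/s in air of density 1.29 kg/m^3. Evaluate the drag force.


Fd = 0.5 * Cd * rho * A * v^2
Fd = 0.5 * 0.67 * 1.29 * 0.6832 * 23.54^2
v^2 = 554.1316
Fd = 0.5 * 0.67 * 1.29 * 0.6832 * 554.1316 = 163.6045 N

163.6045 N


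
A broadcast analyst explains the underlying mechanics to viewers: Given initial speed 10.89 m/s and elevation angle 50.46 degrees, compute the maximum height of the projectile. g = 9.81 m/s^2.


H = (v*sin(theta))^2 / (2*g)
vy = v*sin(theta) = 10.89 * sin(50.46 deg) = 8.3982 m/s
H = vy^2 / (2*g) = 70.529 / (2*9.81)
H = 70.529 / 19.62 = 3.5947 m

3.5947 m


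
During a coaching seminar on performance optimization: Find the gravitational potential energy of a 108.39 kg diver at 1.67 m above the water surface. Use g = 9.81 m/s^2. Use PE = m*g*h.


PE = m * g * h
PE = 108.39 * 9.81 * 1.67
PE = 1063.3059 * 1.67 = 1775.7209 J

1775.7209 J


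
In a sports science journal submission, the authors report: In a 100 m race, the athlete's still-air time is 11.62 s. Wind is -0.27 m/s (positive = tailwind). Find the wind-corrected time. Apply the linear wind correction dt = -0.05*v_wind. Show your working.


dt = -0.05 * v_wind = -0.05 * -0.27 = 0.0135 s
t_corrected = t_still + dt = 11.62 + (0.0135)
t_corrected = 11.6335 s

11.6335 s
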